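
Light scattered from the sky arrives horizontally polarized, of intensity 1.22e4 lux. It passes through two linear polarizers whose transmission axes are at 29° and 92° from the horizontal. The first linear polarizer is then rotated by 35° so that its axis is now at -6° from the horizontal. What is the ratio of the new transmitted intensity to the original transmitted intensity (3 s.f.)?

Before rotation:
By Malus's law, I₁ = I₀ cos²(29° − 0°) = I₀ cos²(29°) = 0.765 I₀.
I₂ = I₁ cos²(92° − 29°) = 0.765 I₀ · cos²(63°) = 0.1577 I₀.
After rotation:
I₁ = I₀ cos²(-6° − 0°) = I₀ cos²(6°) = 0.9891 I₀.
Angle between axes 1 and 2: 82°. I₂ = 0.9891 I₀ · cos²(82°) = 0.01916 I₀.
Ratio = 0.01916 / 0.1577 = 0.1215.

I_new/I_old ≈ 0.122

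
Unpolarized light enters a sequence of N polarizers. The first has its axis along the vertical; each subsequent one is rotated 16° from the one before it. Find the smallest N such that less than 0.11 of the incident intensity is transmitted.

First polarizer halves the unpolarized light: factor 1/2.
Each further stage multiplies by cos²(16°) = 0.924.
After N polarizers: T = 0.5·0.924^(N−1). Require T < 0.11 ⇒ N−1 > ln(0.11/0.5)/ln(0.924) = 19.16, so N−1 ≥ 20 and N = 21.
Check: N=21 gives T = 0.103 < 0.11; N=20 gives T = 0.1114.

N = 21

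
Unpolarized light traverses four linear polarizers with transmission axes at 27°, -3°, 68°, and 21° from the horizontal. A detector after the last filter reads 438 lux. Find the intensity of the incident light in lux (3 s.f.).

I₀ ≈ 2.37e4 lux

Unpolarized light through the first polarizer → I₁ = ½ I₀, now polarized at 27°.
I₂ = I₁ cos²(-3° − 27°) = 0.5 I₀ · cos²(30°) = 0.375 I₀.
I₃ = I₂ cos²(68° + 3°) = 0.375 I₀ · cos²(71°) = 0.03975 I₀.
I₄ = I₃ cos²(21° − 68°) = 0.03975 I₀ · cos²(47°) = 0.01849 I₀.
So 438 lux = 0.01849 I₀, giving I₀ = 438/0.01849 = 2.369e+04 lux.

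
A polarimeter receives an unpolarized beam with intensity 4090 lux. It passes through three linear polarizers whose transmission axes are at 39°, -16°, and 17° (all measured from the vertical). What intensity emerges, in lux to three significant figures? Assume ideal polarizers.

I ≈ 473 lux

Unpolarized light through the first polarizer → I₁ = 4090 lux/2 = 2045 lux, polarized at 39°.
I₂ = I₁ · cos²(55°) = 2045 · 0.329 = 672.8 lux.
I₃ = I₂ · cos²(33°) = 672.8 · 0.7034 = 473.2 lux.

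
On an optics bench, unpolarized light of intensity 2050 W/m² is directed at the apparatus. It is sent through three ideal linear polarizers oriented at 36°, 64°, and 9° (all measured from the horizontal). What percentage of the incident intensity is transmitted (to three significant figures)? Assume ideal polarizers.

Unpolarized light through the first polarizer → I₁ = 2050 W/m²/2 = 1025 W/m², polarized at 36°.
I₂ = I₁ · cos²(28°) = 1025 · 0.7796 = 799.1 W/m².
I₃ = I₂ · cos²(55°) = 799.1 · 0.329 = 262.9 W/m².
That is 12.82% of the incident intensity.

≈ 12.8%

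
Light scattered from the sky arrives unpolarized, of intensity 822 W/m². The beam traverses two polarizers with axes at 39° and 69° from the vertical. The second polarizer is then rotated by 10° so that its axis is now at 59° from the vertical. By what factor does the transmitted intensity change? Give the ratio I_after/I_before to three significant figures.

Before rotation:
Unpolarized light through the first polarizer → I₁ = ½ I₀, now polarized at 39°.
I₂ = I₁ cos²(69° − 39°) = 0.5 I₀ · cos²(30°) = 0.375 I₀.
After rotation:
Unpolarized light through the first polarizer → I₁ = ½ I₀, now polarized at 39°.
I₂ = I₁ cos²(59° − 39°) = 0.5 I₀ · cos²(20°) = 0.4415 I₀.
Ratio = 0.4415 / 0.375 = 1.177.

I_new/I_old ≈ 1.18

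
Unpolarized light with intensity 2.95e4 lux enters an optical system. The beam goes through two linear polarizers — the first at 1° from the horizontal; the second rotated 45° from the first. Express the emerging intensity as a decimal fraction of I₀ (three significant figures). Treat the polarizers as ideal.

Unpolarized light through the first polarizer → I₁ = 2.95e4 lux/2 = 1.475e+04 lux, polarized at 1°.
I₂ = I₁ · cos²(45°) = 1.475e+04 · 0.5 = 7375 lux.
Transmitted fraction = 0.25.

I/I₀ ≈ 0.250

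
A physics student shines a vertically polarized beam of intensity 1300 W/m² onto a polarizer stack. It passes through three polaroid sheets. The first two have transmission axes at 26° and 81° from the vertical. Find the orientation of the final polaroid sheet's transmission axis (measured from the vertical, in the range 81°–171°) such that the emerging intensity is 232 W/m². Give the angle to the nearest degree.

By Malus's law, I₁ = I₀ cos²(26° − 0°) = I₀ cos²(26°) = 0.8078 I₀.
I₂ = I₁ cos²(81° − 26°) = 0.8078 I₀ · cos²(55°) = 0.2658 I₀.
Target fraction: 232 / 1300 W/m² = 0.1785 of I₀.
Need I₃/I₀ = 0.1785, so cos²(θ − 81°) = 0.1785 / 0.2658 = 0.6715.
θ − 81° = arccos(√0.6715) = 35.0°, giving θ ≈ 81 + 35.0 = 116.0°.

θ ≈ 116°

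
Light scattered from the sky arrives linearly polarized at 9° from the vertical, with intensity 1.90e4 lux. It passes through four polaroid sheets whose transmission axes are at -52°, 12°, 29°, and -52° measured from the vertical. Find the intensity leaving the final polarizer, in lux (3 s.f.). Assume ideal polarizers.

I₁ = 1.90e4 lux · cos²(61°) = 4466 lux.
I₂ = I₁ · cos²(64°) = 4466 · 0.1922 = 858.2 lux.
I₃ = I₂ · cos²(17°) = 858.2 · 0.9145 = 784.8 lux.
I₄ = I₃ · cos²(81°) = 784.8 · 0.02447 = 19.21 lux.

I ≈ 19.2 lux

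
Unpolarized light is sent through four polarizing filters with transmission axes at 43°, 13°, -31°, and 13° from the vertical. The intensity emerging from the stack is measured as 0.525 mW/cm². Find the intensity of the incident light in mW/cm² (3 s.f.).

I₀ ≈ 5.23 mW/cm²

Unpolarized light through the first polarizer → I₁ = ½ I₀, now polarized at 43°.
I₂ = I₁ cos²(13° − 43°) = 0.5 I₀ · cos²(30°) = 0.375 I₀.
I₃ = I₂ cos²(-31° − 13°) = 0.375 I₀ · cos²(44°) = 0.194 I₀.
I₄ = I₃ cos²(13° + 31°) = 0.194 I₀ · cos²(44°) = 0.1004 I₀.
So 0.525 mW/cm² = 0.1004 I₀, giving I₀ = 0.525/0.1004 = 5.229 mW/cm².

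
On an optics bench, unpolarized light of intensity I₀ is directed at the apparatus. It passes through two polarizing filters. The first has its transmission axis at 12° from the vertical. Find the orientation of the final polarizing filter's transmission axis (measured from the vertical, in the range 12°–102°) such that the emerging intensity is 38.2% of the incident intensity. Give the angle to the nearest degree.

Unpolarized light through the first polarizer → I₁ = ½ I₀, now polarized at 12°.
Need I₂/I₀ = 0.382, so cos²(θ − 12°) = 0.382 / 0.5 = 0.764.
θ − 12° = arccos(√0.764) = 29.1°, giving θ ≈ 12 + 29.1 = 41.1°.

θ ≈ 41°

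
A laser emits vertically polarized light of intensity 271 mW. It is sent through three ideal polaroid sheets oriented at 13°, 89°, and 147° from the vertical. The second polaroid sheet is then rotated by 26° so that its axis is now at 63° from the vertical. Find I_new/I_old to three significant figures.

I_new/I_old ≈ 0.275

Before rotation:
By Malus's law, I₁ = I₀ cos²(13° − 0°) = I₀ cos²(13°) = 0.9494 I₀.
I₂ = I₁ cos²(89° − 13°) = 0.9494 I₀ · cos²(76°) = 0.05556 I₀.
I₃ = I₂ cos²(147° − 89°) = 0.05556 I₀ · cos²(58°) = 0.0156 I₀.
After rotation:
I₁ = I₀ cos²(13° − 0°) = I₀ cos²(13°) = 0.9494 I₀.
I₂ = I₁ cos²(63° − 13°) = 0.9494 I₀ · cos²(50°) = 0.3923 I₀.
I₃ = I₂ cos²(147° − 63°) = 0.3923 I₀ · cos²(84°) = 0.004286 I₀.
Ratio = 0.004286 / 0.0156 = 0.2747.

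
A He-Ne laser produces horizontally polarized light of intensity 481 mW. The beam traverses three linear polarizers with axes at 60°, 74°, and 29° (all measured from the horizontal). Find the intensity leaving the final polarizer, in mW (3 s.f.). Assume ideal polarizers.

I ≈ 56.6 mW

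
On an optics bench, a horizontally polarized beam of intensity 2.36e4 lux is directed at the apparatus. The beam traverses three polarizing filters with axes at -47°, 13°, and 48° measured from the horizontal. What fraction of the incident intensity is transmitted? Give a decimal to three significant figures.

I₁ = 2.36e4 lux · cos²(47°) = 1.098e+04 lux.
I₂ = I₁ · cos²(60°) = 1.098e+04 · 0.25 = 2744 lux.
I₃ = I₂ · cos²(35°) = 2744 · 0.671 = 1841 lux.
Transmitted fraction = 0.07803.

I/I₀ ≈ 0.0780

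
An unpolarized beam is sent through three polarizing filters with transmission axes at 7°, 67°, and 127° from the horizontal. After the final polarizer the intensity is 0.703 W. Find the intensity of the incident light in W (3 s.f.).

I₀ ≈ 22.5 W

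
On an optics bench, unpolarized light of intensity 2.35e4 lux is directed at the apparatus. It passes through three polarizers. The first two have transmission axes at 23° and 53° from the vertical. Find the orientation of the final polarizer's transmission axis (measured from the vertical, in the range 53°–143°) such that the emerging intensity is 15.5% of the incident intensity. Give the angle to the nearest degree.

θ ≈ 103°

Unpolarized light through the first polarizer → I₁ = ½ I₀, now polarized at 23°.
I₂ = I₁ cos²(53° − 23°) = 0.5 I₀ · cos²(30°) = 0.375 I₀.
Need I₃/I₀ = 0.155, so cos²(θ − 53°) = 0.155 / 0.375 = 0.4133.
θ − 53° = arccos(√0.4133) = 50.0°, giving θ ≈ 53 + 50.0 = 103.0°.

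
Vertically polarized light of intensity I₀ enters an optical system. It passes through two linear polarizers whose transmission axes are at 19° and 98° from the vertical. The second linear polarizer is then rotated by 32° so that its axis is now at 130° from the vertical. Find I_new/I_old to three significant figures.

I_new/I_old ≈ 3.53

Before rotation:
By Malus's law, I₁ = I₀ cos²(19° − 0°) = I₀ cos²(19°) = 0.894 I₀.
I₂ = I₁ cos²(98° − 19°) = 0.894 I₀ · cos²(79°) = 0.03255 I₀.
After rotation:
I₁ = I₀ cos²(19° − 0°) = I₀ cos²(19°) = 0.894 I₀.
Angle between axes 1 and 2: 69°. I₂ = 0.894 I₀ · cos²(69°) = 0.1148 I₀.
Ratio = 0.1148 / 0.03255 = 3.527.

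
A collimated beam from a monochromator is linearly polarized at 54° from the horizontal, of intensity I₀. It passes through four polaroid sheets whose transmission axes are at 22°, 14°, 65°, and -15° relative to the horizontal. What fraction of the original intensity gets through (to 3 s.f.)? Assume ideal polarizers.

≈ 0.00842 I₀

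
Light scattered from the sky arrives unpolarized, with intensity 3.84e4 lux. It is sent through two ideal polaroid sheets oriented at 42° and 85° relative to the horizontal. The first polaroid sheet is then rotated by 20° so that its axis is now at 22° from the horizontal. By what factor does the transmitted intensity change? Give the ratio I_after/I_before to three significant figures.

I_new/I_old ≈ 0.385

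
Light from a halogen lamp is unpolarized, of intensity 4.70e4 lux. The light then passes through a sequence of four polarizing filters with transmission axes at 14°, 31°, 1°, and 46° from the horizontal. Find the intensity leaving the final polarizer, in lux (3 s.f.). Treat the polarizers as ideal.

I ≈ 8060 lux

Unpolarized light through the first polarizer → I₁ = 4.70e4 lux/2 = 2.35e+04 lux, polarized at 14°.
I₂ = I₁ · cos²(17°) = 2.35e+04 · 0.9145 = 2.149e+04 lux.
I₃ = I₂ · cos²(30°) = 2.149e+04 · 0.75 = 1.612e+04 lux.
I₄ = I₃ · cos²(45°) = 1.612e+04 · 0.5 = 8059 lux.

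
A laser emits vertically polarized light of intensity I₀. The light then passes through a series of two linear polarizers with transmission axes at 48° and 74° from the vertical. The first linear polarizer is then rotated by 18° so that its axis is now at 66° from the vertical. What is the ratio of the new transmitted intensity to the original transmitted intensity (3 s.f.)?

Before rotation:
I₁ = I₀ cos²(48° − 0°) = I₀ cos²(48°) = 0.4477 I₀.
I₂ = I₁ cos²(74° − 48°) = 0.4477 I₀ · cos²(26°) = 0.3617 I₀.
After rotation:
I₁ = I₀ cos²(66° − 0°) = I₀ cos²(66°) = 0.1654 I₀.
I₂ = I₁ cos²(74° − 66°) = 0.1654 I₀ · cos²(8°) = 0.1622 I₀.
Ratio = 0.1622 / 0.3617 = 0.4485.

I_new/I_old ≈ 0.449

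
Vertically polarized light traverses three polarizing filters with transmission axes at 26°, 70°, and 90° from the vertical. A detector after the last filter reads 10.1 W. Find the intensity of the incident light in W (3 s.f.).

I₀ ≈ 27.4 W

I₁ = I₀ cos²(26° − 0°) = I₀ cos²(26°) = 0.8078 I₀.
I₂ = I₁ cos²(70° − 26°) = 0.8078 I₀ · cos²(44°) = 0.418 I₀.
I₃ = I₂ cos²(90° − 70°) = 0.418 I₀ · cos²(20°) = 0.3691 I₀.
So 10.1 W = 0.3691 I₀, giving I₀ = 10.1/0.3691 = 27.36 W.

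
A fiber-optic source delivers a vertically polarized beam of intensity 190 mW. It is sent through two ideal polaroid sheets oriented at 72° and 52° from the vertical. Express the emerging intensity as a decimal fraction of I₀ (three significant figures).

I/I₀ ≈ 0.0843

I₁ = 190 mW · cos²(72°) = 18.14 mW.
I₂ = I₁ · cos²(20°) = 18.14 · 0.883 = 16.02 mW.
Transmitted fraction = 0.08432.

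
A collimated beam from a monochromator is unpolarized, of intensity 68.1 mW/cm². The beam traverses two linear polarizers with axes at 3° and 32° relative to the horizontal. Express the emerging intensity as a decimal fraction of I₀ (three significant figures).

Unpolarized light through the first polarizer → I₁ = 68.1 mW/cm²/2 = 34.05 mW/cm², polarized at 3°.
I₂ = I₁ · cos²(29°) = 34.05 · 0.765 = 26.05 mW/cm².
Transmitted fraction = 0.3825.

I/I₀ ≈ 0.382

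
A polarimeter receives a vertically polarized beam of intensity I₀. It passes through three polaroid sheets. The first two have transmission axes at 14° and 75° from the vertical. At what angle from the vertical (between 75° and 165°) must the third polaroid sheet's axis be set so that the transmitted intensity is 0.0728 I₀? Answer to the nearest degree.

I₁ = I₀ cos²(14° − 0°) = I₀ cos²(14°) = 0.9415 I₀.
I₂ = I₁ cos²(75° − 14°) = 0.9415 I₀ · cos²(61°) = 0.2213 I₀.
Need I₃/I₀ = 0.0728, so cos²(θ − 75°) = 0.0728 / 0.2213 = 0.329.
θ − 75° = arccos(√0.329) = 55.0°, giving θ ≈ 75 + 55.0 = 130.0°.

θ ≈ 130°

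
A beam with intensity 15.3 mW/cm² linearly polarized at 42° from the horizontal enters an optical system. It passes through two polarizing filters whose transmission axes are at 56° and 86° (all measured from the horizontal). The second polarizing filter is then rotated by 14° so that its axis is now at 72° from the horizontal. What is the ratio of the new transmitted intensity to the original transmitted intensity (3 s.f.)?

Before rotation:
I₁ = I₀ cos²(56° − 42°) = I₀ cos²(14°) = 0.9415 I₀.
I₂ = I₁ cos²(86° − 56°) = 0.9415 I₀ · cos²(30°) = 0.7061 I₀.
After rotation:
I₁ = I₀ cos²(56° − 42°) = I₀ cos²(14°) = 0.9415 I₀.
I₂ = I₁ cos²(72° − 56°) = 0.9415 I₀ · cos²(16°) = 0.8699 I₀.
Ratio = 0.8699 / 0.7061 = 1.232.

I_new/I_old ≈ 1.23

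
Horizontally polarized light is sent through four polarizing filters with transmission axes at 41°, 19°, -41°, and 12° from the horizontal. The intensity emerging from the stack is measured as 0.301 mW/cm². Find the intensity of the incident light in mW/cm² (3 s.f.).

I₀ ≈ 6.79 mW/cm²

I₁ = I₀ cos²(41° − 0°) = I₀ cos²(41°) = 0.5696 I₀.
I₂ = I₁ cos²(19° − 41°) = 0.5696 I₀ · cos²(22°) = 0.4897 I₀.
I₃ = I₂ cos²(-41° − 19°) = 0.4897 I₀ · cos²(60°) = 0.1224 I₀.
I₄ = I₃ cos²(12° + 41°) = 0.1224 I₀ · cos²(53°) = 0.04434 I₀.
So 0.301 mW/cm² = 0.04434 I₀, giving I₀ = 0.301/0.04434 = 6.789 mW/cm².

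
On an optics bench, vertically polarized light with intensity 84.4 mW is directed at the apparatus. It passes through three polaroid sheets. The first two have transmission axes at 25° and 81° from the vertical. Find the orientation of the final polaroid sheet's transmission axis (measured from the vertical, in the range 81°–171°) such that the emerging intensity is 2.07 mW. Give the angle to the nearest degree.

θ ≈ 153°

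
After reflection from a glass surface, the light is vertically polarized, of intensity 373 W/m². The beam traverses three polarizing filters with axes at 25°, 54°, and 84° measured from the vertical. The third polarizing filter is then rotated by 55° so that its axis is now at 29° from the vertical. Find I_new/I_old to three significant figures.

I_new/I_old ≈ 1.10

Before rotation:
By Malus's law, I₁ = I₀ cos²(25° − 0°) = I₀ cos²(25°) = 0.8214 I₀.
I₂ = I₁ cos²(54° − 25°) = 0.8214 I₀ · cos²(29°) = 0.6283 I₀.
I₃ = I₂ cos²(84° − 54°) = 0.6283 I₀ · cos²(30°) = 0.4712 I₀.
After rotation:
I₁ = I₀ cos²(25° − 0°) = I₀ cos²(25°) = 0.8214 I₀.
I₂ = I₁ cos²(54° − 25°) = 0.8214 I₀ · cos²(29°) = 0.6283 I₀.
I₃ = I₂ cos²(29° − 54°) = 0.6283 I₀ · cos²(25°) = 0.5161 I₀.
Ratio = 0.5161 / 0.4712 = 1.095.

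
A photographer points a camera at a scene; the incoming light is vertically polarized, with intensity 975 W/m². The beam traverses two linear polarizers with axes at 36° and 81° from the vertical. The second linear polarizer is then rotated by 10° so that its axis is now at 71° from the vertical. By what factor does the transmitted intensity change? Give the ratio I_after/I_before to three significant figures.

I_new/I_old ≈ 1.34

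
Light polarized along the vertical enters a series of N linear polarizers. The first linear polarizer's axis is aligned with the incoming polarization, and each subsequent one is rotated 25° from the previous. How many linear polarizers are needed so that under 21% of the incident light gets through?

First polarizer is aligned with the polarization: full transmission.
Each further stage multiplies by cos²(25°) = 0.8214.
After N polarizers: T = 0.8214^(N−1). Require T < 0.21 ⇒ N−1 > ln(0.21)/ln(0.8214) = 7.93, so N−1 ≥ 8 and N = 9.
Check: N=9 gives T = 0.2072 < 0.21; N=8 gives T = 0.2523.

N = 9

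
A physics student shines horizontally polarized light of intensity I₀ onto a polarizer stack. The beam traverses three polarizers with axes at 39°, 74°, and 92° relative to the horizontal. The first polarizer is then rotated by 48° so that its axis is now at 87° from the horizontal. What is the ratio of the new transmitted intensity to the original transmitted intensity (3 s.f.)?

Before rotation:
I₁ = I₀ cos²(39° − 0°) = I₀ cos²(39°) = 0.604 I₀.
I₂ = I₁ cos²(74° − 39°) = 0.604 I₀ · cos²(35°) = 0.4053 I₀.
I₃ = I₂ cos²(92° − 74°) = 0.4053 I₀ · cos²(18°) = 0.3666 I₀.
After rotation:
I₁ = I₀ cos²(87° − 0°) = I₀ cos²(87°) = 0.002739 I₀.
I₂ = I₁ cos²(74° − 87°) = 0.002739 I₀ · cos²(13°) = 0.0026 I₀.
I₃ = I₂ cos²(92° − 74°) = 0.0026 I₀ · cos²(18°) = 0.002352 I₀.
Ratio = 0.002352 / 0.3666 = 0.006417.

I_new/I_old ≈ 0.00642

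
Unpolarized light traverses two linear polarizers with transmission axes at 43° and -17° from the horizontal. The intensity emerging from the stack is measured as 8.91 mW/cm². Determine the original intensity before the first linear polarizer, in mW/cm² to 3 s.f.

Unpolarized light through the first polarizer → I₁ = ½ I₀, now polarized at 43°.
I₂ = I₁ cos²(-17° − 43°) = 0.5 I₀ · cos²(60°) = 0.125 I₀.
So 8.91 mW/cm² = 0.125 I₀, giving I₀ = 8.91/0.125 = 71.28 mW/cm².

I₀ ≈ 71.3 mW/cm²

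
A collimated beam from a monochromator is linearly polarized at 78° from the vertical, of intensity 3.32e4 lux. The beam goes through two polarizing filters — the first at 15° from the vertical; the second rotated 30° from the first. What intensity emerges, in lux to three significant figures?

I ≈ 5130 lux

I₁ = 3.32e4 lux · cos²(63°) = 6843 lux.
I₂ = I₁ · cos²(30°) = 6843 · 0.75 = 5132 lux.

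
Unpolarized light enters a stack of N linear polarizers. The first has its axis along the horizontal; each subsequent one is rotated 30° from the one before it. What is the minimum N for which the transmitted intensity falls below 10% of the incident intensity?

N = 7

First polarizer halves the unpolarized light: factor 1/2.
Each further stage multiplies by cos²(30°) = 0.75.
After N polarizers: T = 0.5·0.75^(N−1). Require T < 0.10 ⇒ N−1 > ln(0.10/0.5)/ln(0.75) = 5.59, so N−1 ≥ 6 and N = 7.
Check: N=7 gives T = 0.08899 < 0.10; N=6 gives T = 0.1187.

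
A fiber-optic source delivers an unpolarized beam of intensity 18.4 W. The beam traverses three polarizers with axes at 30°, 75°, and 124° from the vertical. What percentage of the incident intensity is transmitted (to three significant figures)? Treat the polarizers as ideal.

≈ 10.8%

Unpolarized light through the first polarizer → I₁ = 18.4 W/2 = 9.2 W, polarized at 30°.
I₂ = I₁ · cos²(45°) = 9.2 · 0.5 = 4.6 W.
I₃ = I₂ · cos²(49°) = 4.6 · 0.4304 = 1.98 W.
That is 10.76% of the incident intensity.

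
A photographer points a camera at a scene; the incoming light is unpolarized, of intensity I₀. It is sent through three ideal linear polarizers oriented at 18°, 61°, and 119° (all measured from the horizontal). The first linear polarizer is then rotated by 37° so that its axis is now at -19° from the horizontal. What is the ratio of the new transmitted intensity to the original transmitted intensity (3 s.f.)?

Before rotation:
Unpolarized light through the first polarizer → I₁ = ½ I₀, now polarized at 18°.
I₂ = I₁ cos²(61° − 18°) = 0.5 I₀ · cos²(43°) = 0.2674 I₀.
I₃ = I₂ cos²(119° − 61°) = 0.2674 I₀ · cos²(58°) = 0.0751 I₀.
After rotation:
Unpolarized light through the first polarizer → I₁ = ½ I₀, now polarized at -19°.
I₂ = I₁ cos²(61° + 19°) = 0.5 I₀ · cos²(80°) = 0.01508 I₀.
I₃ = I₂ cos²(119° − 61°) = 0.01508 I₀ · cos²(58°) = 0.004234 I₀.
Ratio = 0.004234 / 0.0751 = 0.05637.

I_new/I_old ≈ 0.0564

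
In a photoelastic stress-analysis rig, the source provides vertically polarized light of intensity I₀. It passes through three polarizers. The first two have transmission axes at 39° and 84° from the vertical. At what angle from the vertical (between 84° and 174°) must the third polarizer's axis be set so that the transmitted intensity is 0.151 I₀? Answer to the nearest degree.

θ ≈ 129°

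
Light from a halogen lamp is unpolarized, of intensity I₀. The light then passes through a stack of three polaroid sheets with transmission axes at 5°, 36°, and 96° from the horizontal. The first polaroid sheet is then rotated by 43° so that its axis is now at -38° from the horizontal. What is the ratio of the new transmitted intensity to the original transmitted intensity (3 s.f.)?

Before rotation:
Unpolarized light through the first polarizer → I₁ = ½ I₀, now polarized at 5°.
I₂ = I₁ cos²(36° − 5°) = 0.5 I₀ · cos²(31°) = 0.3674 I₀.
I₃ = I₂ cos²(96° − 36°) = 0.3674 I₀ · cos²(60°) = 0.09184 I₀.
After rotation:
Unpolarized light through the first polarizer → I₁ = ½ I₀, now polarized at -38°.
I₂ = I₁ cos²(36° + 38°) = 0.5 I₀ · cos²(74°) = 0.03799 I₀.
I₃ = I₂ cos²(96° − 36°) = 0.03799 I₀ · cos²(60°) = 0.009497 I₀.
Ratio = 0.009497 / 0.09184 = 0.1034.

I_new/I_old ≈ 0.103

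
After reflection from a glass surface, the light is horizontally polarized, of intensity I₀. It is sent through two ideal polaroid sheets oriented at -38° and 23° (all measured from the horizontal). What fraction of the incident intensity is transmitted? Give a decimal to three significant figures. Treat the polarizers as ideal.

≈ 0.146 I₀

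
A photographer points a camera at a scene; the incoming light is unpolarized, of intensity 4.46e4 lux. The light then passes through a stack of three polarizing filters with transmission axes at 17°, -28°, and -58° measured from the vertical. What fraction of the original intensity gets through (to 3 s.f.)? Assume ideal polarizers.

Unpolarized light through the first polarizer → I₁ = 4.46e4 lux/2 = 2.23e+04 lux, polarized at 17°.
I₂ = I₁ · cos²(45°) = 2.23e+04 · 0.5 = 1.115e+04 lux.
I₃ = I₂ · cos²(30°) = 1.115e+04 · 0.75 = 8363 lux.
Transmitted fraction = 0.1875.

I/I₀ ≈ 0.188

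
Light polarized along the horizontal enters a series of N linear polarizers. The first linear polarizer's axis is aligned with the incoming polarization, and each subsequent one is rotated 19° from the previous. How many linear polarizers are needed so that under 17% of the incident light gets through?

First polarizer is aligned with the polarization: full transmission.
Each further stage multiplies by cos²(19°) = 0.894.
After N polarizers: T = 0.894^(N−1). Require T < 0.17 ⇒ N−1 > ln(0.17)/ln(0.894) = 15.81, so N−1 ≥ 16 and N = 17.
Check: N=17 gives T = 0.1665 < 0.17; N=16 gives T = 0.1863.

N = 17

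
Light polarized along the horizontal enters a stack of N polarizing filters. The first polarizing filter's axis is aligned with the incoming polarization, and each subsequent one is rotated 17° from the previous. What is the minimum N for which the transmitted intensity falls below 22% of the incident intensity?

First polarizer is aligned with the polarization: full transmission.
Each further stage multiplies by cos²(17°) = 0.9145.
After N polarizers: T = 0.9145^(N−1). Require T < 0.22 ⇒ N−1 > ln(0.22)/ln(0.9145) = 16.94, so N−1 ≥ 17 and N = 18.
Check: N=18 gives T = 0.2189 < 0.22; N=17 gives T = 0.2394.

N = 18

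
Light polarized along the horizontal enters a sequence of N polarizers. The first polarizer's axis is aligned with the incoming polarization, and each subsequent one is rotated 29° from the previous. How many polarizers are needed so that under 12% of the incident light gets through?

N = 9

First polarizer is aligned with the polarization: full transmission.
Each further stage multiplies by cos²(29°) = 0.765.
After N polarizers: T = 0.765^(N−1). Require T < 0.12 ⇒ N−1 > ln(0.12)/ln(0.765) = 7.91, so N−1 ≥ 8 and N = 9.
Check: N=9 gives T = 0.1172 < 0.12; N=8 gives T = 0.1533.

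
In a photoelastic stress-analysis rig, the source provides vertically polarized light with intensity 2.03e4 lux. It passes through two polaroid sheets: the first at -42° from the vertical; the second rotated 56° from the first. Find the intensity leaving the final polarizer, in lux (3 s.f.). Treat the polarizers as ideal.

I₁ = 2.03e4 lux · cos²(42°) = 1.121e+04 lux.
I₂ = I₁ · cos²(56°) = 1.121e+04 · 0.3127 = 3506 lux.

I ≈ 3510 lux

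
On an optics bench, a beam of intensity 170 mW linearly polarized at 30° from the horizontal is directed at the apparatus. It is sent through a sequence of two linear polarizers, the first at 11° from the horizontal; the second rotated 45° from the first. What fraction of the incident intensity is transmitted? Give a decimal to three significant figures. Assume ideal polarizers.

I/I₀ ≈ 0.447

By Malus's law, I₁ = 170 mW · cos²(19°) = 152 mW.
I₂ = I₁ · cos²(45°) = 152 · 0.5 = 75.99 mW.
Transmitted fraction = 0.447.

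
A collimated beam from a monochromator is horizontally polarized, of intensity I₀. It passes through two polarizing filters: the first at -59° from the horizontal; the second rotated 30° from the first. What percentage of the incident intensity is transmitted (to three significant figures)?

I₁ = I₀ cos²(-59° − 0°) = I₀ cos²(59°) = 0.2653 I₀.
I₂ = I₁ cos²(30°) = 0.2653 · 0.75 I₀ = 0.1989 I₀.
That is 19.89% of the incident intensity.

≈ 19.9%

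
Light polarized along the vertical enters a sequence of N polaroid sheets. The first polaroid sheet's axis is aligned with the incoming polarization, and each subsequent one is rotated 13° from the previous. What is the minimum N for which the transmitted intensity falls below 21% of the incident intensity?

First polarizer is aligned with the polarization: full transmission.
Each further stage multiplies by cos²(13°) = 0.9494.
After N polarizers: T = 0.9494^(N−1). Require T < 0.21 ⇒ N−1 > ln(0.21)/ln(0.9494) = 30.05, so N−1 ≥ 31 and N = 32.
Check: N=32 gives T = 0.1999 < 0.21; N=31 gives T = 0.2106.

N = 32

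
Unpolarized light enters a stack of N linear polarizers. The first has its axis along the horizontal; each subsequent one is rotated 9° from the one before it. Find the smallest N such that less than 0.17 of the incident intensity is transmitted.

N = 45

First polarizer halves the unpolarized light: factor 1/2.
Each further stage multiplies by cos²(9°) = 0.9755.
After N polarizers: T = 0.5·0.9755^(N−1). Require T < 0.17 ⇒ N−1 > ln(0.17/0.5)/ln(0.9755) = 43.54, so N−1 ≥ 44 and N = 45.
Check: N=45 gives T = 0.1681 < 0.17; N=44 gives T = 0.1723.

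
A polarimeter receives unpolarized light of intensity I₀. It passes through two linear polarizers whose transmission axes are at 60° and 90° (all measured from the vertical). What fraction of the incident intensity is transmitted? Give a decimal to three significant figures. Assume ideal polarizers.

≈ 0.375 I₀

Unpolarized light through the first polarizer → I₁ = ½ I₀, now polarized at 60°.
I₂ = I₁ cos²(90° − 60°) = 0.5 I₀ · cos²(30°) = 0.375 I₀.
Transmitted fraction = 0.375.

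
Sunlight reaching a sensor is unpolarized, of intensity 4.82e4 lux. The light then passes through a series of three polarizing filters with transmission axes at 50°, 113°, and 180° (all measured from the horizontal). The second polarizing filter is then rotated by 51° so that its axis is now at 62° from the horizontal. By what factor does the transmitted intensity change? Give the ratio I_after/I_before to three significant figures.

Before rotation:
Unpolarized light through the first polarizer → I₁ = ½ I₀, now polarized at 50°.
I₂ = I₁ cos²(113° − 50°) = 0.5 I₀ · cos²(63°) = 0.1031 I₀.
I₃ = I₂ cos²(180° − 113°) = 0.1031 I₀ · cos²(67°) = 0.01573 I₀.
After rotation:
Unpolarized light through the first polarizer → I₁ = ½ I₀, now polarized at 50°.
I₂ = I₁ cos²(62° − 50°) = 0.5 I₀ · cos²(12°) = 0.4784 I₀.
Angle between axes 2 and 3: 62°. I₃ = 0.4784 I₀ · cos²(62°) = 0.1054 I₀.
Ratio = 0.1054 / 0.01573 = 6.702.

I_new/I_old ≈ 6.70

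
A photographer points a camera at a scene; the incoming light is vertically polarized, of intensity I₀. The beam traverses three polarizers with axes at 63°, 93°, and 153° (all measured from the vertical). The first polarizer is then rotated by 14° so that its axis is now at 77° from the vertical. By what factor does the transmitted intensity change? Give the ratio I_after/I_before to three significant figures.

I_new/I_old ≈ 0.302

Before rotation:
I₁ = I₀ cos²(63° − 0°) = I₀ cos²(63°) = 0.2061 I₀.
I₂ = I₁ cos²(93° − 63°) = 0.2061 I₀ · cos²(30°) = 0.1546 I₀.
I₃ = I₂ cos²(153° − 93°) = 0.1546 I₀ · cos²(60°) = 0.03865 I₀.
After rotation:
I₁ = I₀ cos²(77° − 0°) = I₀ cos²(77°) = 0.0506 I₀.
I₂ = I₁ cos²(93° − 77°) = 0.0506 I₀ · cos²(16°) = 0.04676 I₀.
I₃ = I₂ cos²(153° − 93°) = 0.04676 I₀ · cos²(60°) = 0.01169 I₀.
Ratio = 0.01169 / 0.03865 = 0.3025.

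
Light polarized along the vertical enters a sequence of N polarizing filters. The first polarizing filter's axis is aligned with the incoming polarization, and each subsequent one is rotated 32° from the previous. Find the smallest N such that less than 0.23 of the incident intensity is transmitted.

N = 6

First polarizer is aligned with the polarization: full transmission.
Each further stage multiplies by cos²(32°) = 0.7192.
After N polarizers: T = 0.7192^(N−1). Require T < 0.23 ⇒ N−1 > ln(0.23)/ln(0.7192) = 4.46, so N−1 ≥ 5 and N = 6.
Check: N=6 gives T = 0.1924 < 0.23; N=5 gives T = 0.2675.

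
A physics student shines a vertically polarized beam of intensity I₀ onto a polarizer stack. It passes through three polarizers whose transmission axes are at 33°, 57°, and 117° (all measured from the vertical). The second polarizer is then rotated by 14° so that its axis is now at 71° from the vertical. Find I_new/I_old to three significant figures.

I_new/I_old ≈ 1.44

Before rotation:
By Malus's law, I₁ = I₀ cos²(33° − 0°) = I₀ cos²(33°) = 0.7034 I₀.
I₂ = I₁ cos²(57° − 33°) = 0.7034 I₀ · cos²(24°) = 0.587 I₀.
I₃ = I₂ cos²(117° − 57°) = 0.587 I₀ · cos²(60°) = 0.1468 I₀.
After rotation:
I₁ = I₀ cos²(33° − 0°) = I₀ cos²(33°) = 0.7034 I₀.
I₂ = I₁ cos²(71° − 33°) = 0.7034 I₀ · cos²(38°) = 0.4368 I₀.
I₃ = I₂ cos²(117° − 71°) = 0.4368 I₀ · cos²(46°) = 0.2108 I₀.
Ratio = 0.2108 / 0.1468 = 1.436.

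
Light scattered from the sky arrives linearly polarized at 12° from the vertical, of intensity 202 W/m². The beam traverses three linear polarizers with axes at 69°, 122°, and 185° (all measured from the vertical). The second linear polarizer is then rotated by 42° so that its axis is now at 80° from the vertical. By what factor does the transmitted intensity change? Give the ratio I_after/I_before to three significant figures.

Before rotation:
I₁ = I₀ cos²(69° − 12°) = I₀ cos²(57°) = 0.2966 I₀.
I₂ = I₁ cos²(122° − 69°) = 0.2966 I₀ · cos²(53°) = 0.1074 I₀.
I₃ = I₂ cos²(185° − 122°) = 0.1074 I₀ · cos²(63°) = 0.02214 I₀.
After rotation:
I₁ = I₀ cos²(69° − 12°) = I₀ cos²(57°) = 0.2966 I₀.
I₂ = I₁ cos²(80° − 69°) = 0.2966 I₀ · cos²(11°) = 0.2858 I₀.
Angle between axes 2 and 3: 75°. I₃ = 0.2858 I₀ · cos²(75°) = 0.01915 I₀.
Ratio = 0.01915 / 0.02214 = 0.8647.

I_new/I_old ≈ 0.865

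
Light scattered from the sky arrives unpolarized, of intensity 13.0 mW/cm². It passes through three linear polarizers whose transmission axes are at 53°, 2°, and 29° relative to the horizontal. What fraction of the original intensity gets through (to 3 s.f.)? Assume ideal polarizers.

I/I₀ ≈ 0.157

Unpolarized light through the first polarizer → I₁ = 13.0 mW/cm²/2 = 6.5 mW/cm², polarized at 53°.
I₂ = I₁ · cos²(51°) = 6.5 · 0.396 = 2.574 mW/cm².
I₃ = I₂ · cos²(27°) = 2.574 · 0.7939 = 2.044 mW/cm².
Transmitted fraction = 0.1572.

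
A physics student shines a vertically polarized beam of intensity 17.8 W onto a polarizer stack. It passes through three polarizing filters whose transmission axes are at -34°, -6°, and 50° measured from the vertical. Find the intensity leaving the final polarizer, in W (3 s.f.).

By Malus's law, I₁ = 17.8 W · cos²(34°) = 12.23 W.
I₂ = I₁ · cos²(28°) = 12.23 · 0.7796 = 9.538 W.
I₃ = I₂ · cos²(56°) = 9.538 · 0.3127 = 2.982 W.

I ≈ 2.98 W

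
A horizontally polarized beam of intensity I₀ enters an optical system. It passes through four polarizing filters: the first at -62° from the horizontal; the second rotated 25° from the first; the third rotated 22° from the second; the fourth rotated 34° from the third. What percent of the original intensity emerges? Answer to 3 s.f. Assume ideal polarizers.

≈ 10.7%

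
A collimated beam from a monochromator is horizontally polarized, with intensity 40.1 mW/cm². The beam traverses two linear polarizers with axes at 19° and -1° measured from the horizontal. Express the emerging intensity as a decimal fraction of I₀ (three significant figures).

I₁ = 40.1 mW/cm² · cos²(19°) = 35.85 mW/cm².
I₂ = I₁ · cos²(20°) = 35.85 · 0.883 = 31.66 mW/cm².
Transmitted fraction = 0.7894.

I/I₀ ≈ 0.789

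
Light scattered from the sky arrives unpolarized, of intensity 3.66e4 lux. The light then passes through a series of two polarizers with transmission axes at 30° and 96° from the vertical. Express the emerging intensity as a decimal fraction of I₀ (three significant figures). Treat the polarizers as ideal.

Unpolarized light through the first polarizer → I₁ = 3.66e4 lux/2 = 1.83e+04 lux, polarized at 30°.
I₂ = I₁ · cos²(66°) = 1.83e+04 · 0.1654 = 3027 lux.
Transmitted fraction = 0.08272.

I/I₀ ≈ 0.0827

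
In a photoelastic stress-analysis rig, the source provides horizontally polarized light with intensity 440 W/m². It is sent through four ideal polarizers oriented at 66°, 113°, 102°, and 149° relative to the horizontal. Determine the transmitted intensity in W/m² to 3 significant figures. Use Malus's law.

I ≈ 15.2 W/m²

By Malus's law, I₁ = 440 W/m² · cos²(66°) = 72.79 W/m².
I₂ = I₁ · cos²(47°) = 72.79 · 0.4651 = 33.86 W/m².
I₃ = I₂ · cos²(11°) = 33.86 · 0.9636 = 32.62 W/m².
I₄ = I₃ · cos²(47°) = 32.62 · 0.4651 = 15.17 W/m².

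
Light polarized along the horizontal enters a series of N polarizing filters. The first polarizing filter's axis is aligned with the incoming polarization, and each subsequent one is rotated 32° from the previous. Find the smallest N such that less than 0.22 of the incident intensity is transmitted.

First polarizer is aligned with the polarization: full transmission.
Each further stage multiplies by cos²(32°) = 0.7192.
After N polarizers: T = 0.7192^(N−1). Require T < 0.22 ⇒ N−1 > ln(0.22)/ln(0.7192) = 4.59, so N−1 ≥ 5 and N = 6.
Check: N=6 gives T = 0.1924 < 0.22; N=5 gives T = 0.2675.

N = 6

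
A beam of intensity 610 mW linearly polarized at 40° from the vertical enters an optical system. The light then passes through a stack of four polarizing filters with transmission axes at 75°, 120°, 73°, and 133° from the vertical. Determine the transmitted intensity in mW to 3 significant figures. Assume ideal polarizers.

I ≈ 23.8 mW

I₁ = 610 mW · cos²(35°) = 409.3 mW.
I₂ = I₁ · cos²(45°) = 409.3 · 0.5 = 204.7 mW.
I₃ = I₂ · cos²(47°) = 204.7 · 0.4651 = 95.19 mW.
I₄ = I₃ · cos²(60°) = 95.19 · 0.25 = 23.8 mW.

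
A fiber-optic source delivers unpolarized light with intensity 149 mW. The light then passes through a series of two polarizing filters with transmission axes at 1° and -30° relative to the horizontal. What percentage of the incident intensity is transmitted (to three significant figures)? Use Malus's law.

Unpolarized light through the first polarizer → I₁ = 149 mW/2 = 74.5 mW, polarized at 1°.
I₂ = I₁ · cos²(31°) = 74.5 · 0.7347 = 54.74 mW.
That is 36.74% of the incident intensity.

≈ 36.7%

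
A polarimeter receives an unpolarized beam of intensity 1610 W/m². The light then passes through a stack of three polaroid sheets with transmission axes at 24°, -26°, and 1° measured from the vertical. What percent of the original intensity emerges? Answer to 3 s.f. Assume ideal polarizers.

≈ 16.4%

Unpolarized light through the first polarizer → I₁ = 1610 W/m²/2 = 805 W/m², polarized at 24°.
I₂ = I₁ · cos²(50°) = 805 · 0.4132 = 332.6 W/m².
I₃ = I₂ · cos²(27°) = 332.6 · 0.7939 = 264.1 W/m².
That is 16.4% of the incident intensity.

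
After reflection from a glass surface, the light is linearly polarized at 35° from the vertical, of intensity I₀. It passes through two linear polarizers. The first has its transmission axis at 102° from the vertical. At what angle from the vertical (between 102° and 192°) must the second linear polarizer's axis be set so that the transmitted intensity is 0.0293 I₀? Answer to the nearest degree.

I₁ = I₀ cos²(102° − 35°) = I₀ cos²(67°) = 0.1527 I₀.
Need I₂/I₀ = 0.0293, so cos²(θ − 102°) = 0.0293 / 0.1527 = 0.1919.
θ − 102° = arccos(√0.1919) = 64.0°, giving θ ≈ 102 + 64.0 = 166.0°.

θ ≈ 166°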